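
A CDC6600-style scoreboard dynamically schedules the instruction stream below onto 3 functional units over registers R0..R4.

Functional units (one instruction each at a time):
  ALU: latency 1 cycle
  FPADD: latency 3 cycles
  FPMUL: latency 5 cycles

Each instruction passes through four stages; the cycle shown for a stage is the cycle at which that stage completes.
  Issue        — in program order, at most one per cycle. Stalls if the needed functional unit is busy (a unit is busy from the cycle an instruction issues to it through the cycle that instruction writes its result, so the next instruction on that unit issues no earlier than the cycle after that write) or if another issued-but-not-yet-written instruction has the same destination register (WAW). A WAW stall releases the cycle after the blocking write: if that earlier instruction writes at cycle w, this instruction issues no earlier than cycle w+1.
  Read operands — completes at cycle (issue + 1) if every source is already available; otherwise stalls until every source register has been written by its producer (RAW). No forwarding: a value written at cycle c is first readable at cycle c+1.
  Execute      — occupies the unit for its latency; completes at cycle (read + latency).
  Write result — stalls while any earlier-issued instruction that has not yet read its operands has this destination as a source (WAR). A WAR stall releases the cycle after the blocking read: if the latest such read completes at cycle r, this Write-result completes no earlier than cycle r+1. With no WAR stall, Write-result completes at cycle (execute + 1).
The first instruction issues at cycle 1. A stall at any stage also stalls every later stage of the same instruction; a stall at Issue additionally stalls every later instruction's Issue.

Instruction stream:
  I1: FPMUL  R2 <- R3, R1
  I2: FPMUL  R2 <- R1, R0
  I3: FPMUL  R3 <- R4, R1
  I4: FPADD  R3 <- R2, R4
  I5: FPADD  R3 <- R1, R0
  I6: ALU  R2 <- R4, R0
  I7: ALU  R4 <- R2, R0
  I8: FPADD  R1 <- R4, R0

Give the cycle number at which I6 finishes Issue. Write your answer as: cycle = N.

c1: I1 issues→FPMUL
c2: I1 reads
c7: I1 exec-done
c8: I1 writes R2
c9: I2 issues→FPMUL
c10: I2 reads
c15: I2 exec-done
c16: I2 writes R2
c17: I3 issues→FPMUL
c18: I3 reads
c23: I3 exec-done
c24: I3 writes R3
c25: I4 issues→FPADD
c26: I4 reads
c29: I4 exec-done
c30: I4 writes R3
c31: I5 issues→FPADD
c32: I5 reads; I6 issues→ALU
c33: I6 reads
c34: I6 exec-done
c35: I5 exec-done; I6 writes R2
c36: I5 writes R3; I7 issues→ALU
c37: I7 reads; I8 issues→FPADD
c38: I7 exec-done
c39: I7 writes R4
c40: I8 reads
c43: I8 exec-done
c44: I8 writes R1

cycle = 32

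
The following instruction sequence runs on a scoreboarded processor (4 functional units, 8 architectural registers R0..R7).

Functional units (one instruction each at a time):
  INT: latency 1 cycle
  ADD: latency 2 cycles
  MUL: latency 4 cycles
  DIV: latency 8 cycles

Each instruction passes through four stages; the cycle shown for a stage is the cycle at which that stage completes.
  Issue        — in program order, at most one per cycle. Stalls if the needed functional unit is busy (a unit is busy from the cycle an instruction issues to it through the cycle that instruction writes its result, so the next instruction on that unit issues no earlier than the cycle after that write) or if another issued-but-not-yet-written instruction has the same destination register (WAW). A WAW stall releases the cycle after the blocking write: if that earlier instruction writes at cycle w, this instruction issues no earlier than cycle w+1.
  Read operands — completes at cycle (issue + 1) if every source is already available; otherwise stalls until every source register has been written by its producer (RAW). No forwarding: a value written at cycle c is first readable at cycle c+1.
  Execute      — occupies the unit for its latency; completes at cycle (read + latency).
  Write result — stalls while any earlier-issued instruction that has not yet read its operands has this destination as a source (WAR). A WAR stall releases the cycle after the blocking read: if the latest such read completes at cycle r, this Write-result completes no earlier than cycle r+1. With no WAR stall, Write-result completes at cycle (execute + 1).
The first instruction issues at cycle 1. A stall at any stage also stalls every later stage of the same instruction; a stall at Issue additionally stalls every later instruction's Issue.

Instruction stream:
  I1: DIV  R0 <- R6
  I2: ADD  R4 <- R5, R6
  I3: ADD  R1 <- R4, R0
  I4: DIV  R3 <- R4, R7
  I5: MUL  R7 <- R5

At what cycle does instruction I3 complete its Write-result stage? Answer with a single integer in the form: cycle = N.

cycle = 15

cycle 1: I1 issues→DIV
cycle 2: I1 reads | I2 issues→ADD
cycle 3: I2 reads
cycle 5: I2 exec-done
cycle 6: I2 writes R4
cycle 7: I3 issues→ADD
cycle 10: I1 exec-done
cycle 11: I1 writes R0
cycle 12: I3 reads | I4 issues→DIV
cycle 13: I4 reads | I5 issues→MUL
cycle 14: I3 exec-done | I5 reads
cycle 15: I3 writes R1
cycle 18: I5 exec-done
cycle 19: I5 writes R7
cycle 21: I4 exec-done
cycle 22: I4 writes R3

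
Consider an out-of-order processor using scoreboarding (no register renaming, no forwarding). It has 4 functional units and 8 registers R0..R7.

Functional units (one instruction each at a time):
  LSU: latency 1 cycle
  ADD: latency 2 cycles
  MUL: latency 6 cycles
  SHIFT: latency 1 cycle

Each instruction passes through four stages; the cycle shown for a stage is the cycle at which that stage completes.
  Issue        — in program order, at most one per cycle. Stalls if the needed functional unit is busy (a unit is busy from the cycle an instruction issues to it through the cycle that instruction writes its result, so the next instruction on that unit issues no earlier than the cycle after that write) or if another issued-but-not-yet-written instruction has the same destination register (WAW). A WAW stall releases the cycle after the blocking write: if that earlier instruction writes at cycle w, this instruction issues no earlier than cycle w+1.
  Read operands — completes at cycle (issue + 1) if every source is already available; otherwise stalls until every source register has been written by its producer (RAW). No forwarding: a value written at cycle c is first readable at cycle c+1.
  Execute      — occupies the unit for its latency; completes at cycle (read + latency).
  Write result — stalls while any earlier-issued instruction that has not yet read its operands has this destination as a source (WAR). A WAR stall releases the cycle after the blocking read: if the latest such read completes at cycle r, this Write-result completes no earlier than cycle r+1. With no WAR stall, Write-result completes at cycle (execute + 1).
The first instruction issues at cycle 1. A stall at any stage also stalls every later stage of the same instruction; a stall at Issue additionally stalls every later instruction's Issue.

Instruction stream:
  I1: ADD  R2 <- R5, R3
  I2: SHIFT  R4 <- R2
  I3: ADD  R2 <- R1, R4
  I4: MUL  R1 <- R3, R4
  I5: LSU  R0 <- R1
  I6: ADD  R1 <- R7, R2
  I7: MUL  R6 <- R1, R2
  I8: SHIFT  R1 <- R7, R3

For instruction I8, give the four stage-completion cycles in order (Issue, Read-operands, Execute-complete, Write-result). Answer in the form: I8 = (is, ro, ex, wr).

c1: I1 issues→ADD
c2: I1 reads | I2 issues→SHIFT
c4: I1 exec-done
c5: I1 writes R2
c6: I2 reads | I3 issues→ADD
c7: I2 exec-done | I4 issues→MUL
c8: I2 writes R4 | I5 issues→LSU
c9: I3 reads | I4 reads
c11: I3 exec-done
c12: I3 writes R2
c15: I4 exec-done
c16: I4 writes R1
c17: I5 reads | I6 issues→ADD
c18: I5 exec-done | I6 reads | I7 issues→MUL
c19: I5 writes R0
c20: I6 exec-done
c21: I6 writes R1
c22: I7 reads | I8 issues→SHIFT
c23: I8 reads
c24: I8 exec-done
c25: I8 writes R1
c28: I7 exec-done
c29: I7 writes R6

I8 = (22, 23, 24, 25)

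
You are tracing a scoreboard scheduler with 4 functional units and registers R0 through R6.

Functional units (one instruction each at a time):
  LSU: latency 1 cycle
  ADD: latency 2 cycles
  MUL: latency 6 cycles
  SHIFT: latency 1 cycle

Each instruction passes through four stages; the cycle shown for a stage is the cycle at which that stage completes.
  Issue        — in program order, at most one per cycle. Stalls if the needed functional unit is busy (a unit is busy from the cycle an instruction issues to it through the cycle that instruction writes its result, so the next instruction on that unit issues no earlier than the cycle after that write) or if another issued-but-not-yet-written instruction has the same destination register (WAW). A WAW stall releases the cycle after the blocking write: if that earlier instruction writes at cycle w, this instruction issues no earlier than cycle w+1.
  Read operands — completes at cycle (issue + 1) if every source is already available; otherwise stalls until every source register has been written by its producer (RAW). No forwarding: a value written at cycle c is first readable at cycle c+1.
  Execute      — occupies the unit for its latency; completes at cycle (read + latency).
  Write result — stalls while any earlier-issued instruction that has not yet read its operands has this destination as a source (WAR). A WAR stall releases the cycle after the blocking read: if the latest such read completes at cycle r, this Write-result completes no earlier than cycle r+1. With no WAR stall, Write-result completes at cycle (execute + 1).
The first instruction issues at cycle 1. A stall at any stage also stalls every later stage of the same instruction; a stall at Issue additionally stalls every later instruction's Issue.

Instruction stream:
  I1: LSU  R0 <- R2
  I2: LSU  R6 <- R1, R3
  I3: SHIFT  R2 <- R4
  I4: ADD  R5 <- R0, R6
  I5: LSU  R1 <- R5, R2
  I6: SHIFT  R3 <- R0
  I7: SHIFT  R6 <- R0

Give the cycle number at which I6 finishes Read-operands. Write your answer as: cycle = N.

I1: IS=1 RO=2 EX=3 WR=4
I2: IS=5 RO=6 EX=7 WR=8  [struct: LSU busy until I1 writes@4]
I3: IS=6 RO=7 EX=8 WR=9
I4: IS=7 RO=9 EX=11 WR=12  [RAW R6: wait I2 write@8]
I5: IS=9 RO=13 EX=14 WR=15  [struct: LSU busy until I2 writes@8; RAW R5: wait I4 write@12]
I6: IS=10 RO=11 EX=12 WR=13
I7: IS=14 RO=15 EX=16 WR=17  [struct: SHIFT busy until I6 writes@13]

cycle = 11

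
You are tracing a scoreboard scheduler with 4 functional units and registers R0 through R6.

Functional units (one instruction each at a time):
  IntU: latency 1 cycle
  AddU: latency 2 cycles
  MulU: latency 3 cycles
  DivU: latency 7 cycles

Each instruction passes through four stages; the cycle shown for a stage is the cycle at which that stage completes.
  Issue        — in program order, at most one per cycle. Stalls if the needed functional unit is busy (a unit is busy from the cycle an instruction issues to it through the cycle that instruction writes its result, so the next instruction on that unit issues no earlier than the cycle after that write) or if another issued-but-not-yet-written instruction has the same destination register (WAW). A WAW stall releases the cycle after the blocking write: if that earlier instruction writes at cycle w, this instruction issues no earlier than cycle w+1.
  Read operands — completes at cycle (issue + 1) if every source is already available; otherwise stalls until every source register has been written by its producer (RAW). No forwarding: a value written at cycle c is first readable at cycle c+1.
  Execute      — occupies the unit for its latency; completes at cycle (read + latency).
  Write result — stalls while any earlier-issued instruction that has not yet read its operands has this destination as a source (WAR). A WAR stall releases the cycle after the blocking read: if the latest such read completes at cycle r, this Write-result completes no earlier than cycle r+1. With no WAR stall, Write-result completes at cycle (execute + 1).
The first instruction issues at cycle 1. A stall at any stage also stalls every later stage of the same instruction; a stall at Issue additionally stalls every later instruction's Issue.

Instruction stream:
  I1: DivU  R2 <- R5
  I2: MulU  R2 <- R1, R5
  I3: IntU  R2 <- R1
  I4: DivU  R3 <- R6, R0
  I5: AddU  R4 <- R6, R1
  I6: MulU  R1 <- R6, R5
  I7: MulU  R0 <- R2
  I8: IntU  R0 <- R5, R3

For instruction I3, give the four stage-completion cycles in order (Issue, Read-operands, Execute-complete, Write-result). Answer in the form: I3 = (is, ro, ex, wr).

I3 = (17, 18, 19, 20)

c1: I1 issues→DivU
c2: I1 reads
c9: I1 exec-done
c10: I1 writes R2
c11: I2 issues→MulU
c12: I2 reads
c15: I2 exec-done
c16: I2 writes R2
c17: I3 issues→IntU
c18: I3 reads; I4 issues→DivU
c19: I3 exec-done; I4 reads; I5 issues→AddU
c20: I3 writes R2; I5 reads; I6 issues→MulU
c21: I6 reads
c22: I5 exec-done
c23: I5 writes R4
c24: I6 exec-done
c25: I6 writes R1
c26: I4 exec-done; I7 issues→MulU
c27: I4 writes R3; I7 reads
c30: I7 exec-done
c31: I7 writes R0
c32: I8 issues→IntU
c33: I8 reads
c34: I8 exec-done
c35: I8 writes R0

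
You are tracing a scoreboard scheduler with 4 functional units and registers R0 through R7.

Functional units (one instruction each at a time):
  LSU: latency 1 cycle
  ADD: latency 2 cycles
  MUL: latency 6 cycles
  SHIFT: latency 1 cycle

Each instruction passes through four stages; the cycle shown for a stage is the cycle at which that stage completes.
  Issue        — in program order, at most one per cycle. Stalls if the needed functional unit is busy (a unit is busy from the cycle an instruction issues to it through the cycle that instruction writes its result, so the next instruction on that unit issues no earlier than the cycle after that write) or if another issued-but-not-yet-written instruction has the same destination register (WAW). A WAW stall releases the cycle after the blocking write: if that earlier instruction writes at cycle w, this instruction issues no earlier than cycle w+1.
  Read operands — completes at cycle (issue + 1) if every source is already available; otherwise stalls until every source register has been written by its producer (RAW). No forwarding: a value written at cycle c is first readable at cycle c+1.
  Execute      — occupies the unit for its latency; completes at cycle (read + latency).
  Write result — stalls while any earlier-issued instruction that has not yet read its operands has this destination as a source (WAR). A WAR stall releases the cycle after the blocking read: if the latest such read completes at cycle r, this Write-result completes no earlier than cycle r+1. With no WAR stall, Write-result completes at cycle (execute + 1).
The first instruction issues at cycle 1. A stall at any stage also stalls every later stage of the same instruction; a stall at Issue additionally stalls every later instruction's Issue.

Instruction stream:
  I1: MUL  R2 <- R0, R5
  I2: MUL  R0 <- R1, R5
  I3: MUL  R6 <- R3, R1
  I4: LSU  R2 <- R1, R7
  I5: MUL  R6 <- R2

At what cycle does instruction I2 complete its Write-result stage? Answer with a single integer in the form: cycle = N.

[I1] 1/2/8/9
[I2] 10/11/17/18  (struct: MUL busy until I1 writes@9)
[I3] 19/20/26/27  (struct: MUL busy until I2 writes@18)
[I4] 20/21/22/23
[I5] 28/29/35/36  (struct: MUL busy until I3 writes@27)

cycle = 18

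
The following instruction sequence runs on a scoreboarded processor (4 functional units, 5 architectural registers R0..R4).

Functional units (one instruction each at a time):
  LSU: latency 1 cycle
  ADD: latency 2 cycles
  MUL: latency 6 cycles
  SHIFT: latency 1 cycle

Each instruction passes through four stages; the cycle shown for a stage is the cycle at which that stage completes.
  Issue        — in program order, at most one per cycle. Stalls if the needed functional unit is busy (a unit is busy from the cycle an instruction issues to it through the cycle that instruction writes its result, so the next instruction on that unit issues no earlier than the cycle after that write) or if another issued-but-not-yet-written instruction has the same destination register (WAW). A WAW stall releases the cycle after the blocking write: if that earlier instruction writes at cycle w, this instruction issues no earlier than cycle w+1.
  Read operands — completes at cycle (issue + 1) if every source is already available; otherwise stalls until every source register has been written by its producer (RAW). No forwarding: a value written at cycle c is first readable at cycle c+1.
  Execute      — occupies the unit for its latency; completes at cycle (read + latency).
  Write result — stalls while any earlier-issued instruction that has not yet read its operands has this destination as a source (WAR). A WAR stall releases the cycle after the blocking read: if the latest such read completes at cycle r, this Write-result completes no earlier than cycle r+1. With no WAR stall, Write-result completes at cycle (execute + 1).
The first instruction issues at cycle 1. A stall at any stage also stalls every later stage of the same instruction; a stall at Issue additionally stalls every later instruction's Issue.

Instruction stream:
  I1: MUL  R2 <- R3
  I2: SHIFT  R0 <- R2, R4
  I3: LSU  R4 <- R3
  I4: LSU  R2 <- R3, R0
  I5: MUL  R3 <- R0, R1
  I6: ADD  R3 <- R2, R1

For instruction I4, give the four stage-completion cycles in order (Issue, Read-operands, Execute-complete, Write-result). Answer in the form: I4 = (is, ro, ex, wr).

[I1] 1/2/8/9
[I2] 2/10/11/12  (RAW R2: wait I1 write@9)
[I3] 3/4/5/11  (WAR R4: wait I2 read@10)
[I4] 12/13/14/15  (struct: LSU busy until I3 writes@11)
[I5] 13/14/20/21
[I6] 22/23/25/26  (WAW R3: wait I5 write@21)

I4 = (12, 13, 14, 15)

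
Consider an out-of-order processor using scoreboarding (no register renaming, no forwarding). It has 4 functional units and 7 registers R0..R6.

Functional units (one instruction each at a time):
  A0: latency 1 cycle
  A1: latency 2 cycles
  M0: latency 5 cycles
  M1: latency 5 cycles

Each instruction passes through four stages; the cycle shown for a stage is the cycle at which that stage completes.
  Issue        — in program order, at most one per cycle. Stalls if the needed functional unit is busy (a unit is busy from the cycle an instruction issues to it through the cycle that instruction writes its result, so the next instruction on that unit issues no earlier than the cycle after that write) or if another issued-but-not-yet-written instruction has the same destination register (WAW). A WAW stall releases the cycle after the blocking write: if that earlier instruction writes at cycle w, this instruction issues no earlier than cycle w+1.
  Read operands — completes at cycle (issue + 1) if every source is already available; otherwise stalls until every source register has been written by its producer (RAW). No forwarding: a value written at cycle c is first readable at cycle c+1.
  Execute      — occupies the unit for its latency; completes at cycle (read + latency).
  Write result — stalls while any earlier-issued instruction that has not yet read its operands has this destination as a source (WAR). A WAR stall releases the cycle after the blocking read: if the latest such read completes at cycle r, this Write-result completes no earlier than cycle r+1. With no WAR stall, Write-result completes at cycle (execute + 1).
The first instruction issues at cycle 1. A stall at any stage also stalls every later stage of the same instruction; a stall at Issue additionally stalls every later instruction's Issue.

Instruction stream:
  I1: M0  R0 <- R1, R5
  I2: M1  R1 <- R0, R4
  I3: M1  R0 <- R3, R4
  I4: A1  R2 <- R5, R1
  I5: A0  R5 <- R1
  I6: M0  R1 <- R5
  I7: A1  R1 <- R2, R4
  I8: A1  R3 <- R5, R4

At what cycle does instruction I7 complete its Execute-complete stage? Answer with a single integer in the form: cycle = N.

  I1 | 1 | 2 | 7 | 8
  I2 | 2 | 9 | 14 | 15   RAW R0: wait I1 write@8
  I3 | 16 | 17 | 22 | 23   struct: M1 busy until I2 writes@15
  I4 | 17 | 18 | 20 | 21
  I5 | 18 | 19 | 20 | 21
  I6 | 19 | 22 | 27 | 28   RAW R5: wait I5 write@21
  I7 | 29 | 30 | 32 | 33   WAW R1: wait I6 write@28
  I8 | 34 | 35 | 37 | 38   struct: A1 busy until I7 writes@33

cycle = 32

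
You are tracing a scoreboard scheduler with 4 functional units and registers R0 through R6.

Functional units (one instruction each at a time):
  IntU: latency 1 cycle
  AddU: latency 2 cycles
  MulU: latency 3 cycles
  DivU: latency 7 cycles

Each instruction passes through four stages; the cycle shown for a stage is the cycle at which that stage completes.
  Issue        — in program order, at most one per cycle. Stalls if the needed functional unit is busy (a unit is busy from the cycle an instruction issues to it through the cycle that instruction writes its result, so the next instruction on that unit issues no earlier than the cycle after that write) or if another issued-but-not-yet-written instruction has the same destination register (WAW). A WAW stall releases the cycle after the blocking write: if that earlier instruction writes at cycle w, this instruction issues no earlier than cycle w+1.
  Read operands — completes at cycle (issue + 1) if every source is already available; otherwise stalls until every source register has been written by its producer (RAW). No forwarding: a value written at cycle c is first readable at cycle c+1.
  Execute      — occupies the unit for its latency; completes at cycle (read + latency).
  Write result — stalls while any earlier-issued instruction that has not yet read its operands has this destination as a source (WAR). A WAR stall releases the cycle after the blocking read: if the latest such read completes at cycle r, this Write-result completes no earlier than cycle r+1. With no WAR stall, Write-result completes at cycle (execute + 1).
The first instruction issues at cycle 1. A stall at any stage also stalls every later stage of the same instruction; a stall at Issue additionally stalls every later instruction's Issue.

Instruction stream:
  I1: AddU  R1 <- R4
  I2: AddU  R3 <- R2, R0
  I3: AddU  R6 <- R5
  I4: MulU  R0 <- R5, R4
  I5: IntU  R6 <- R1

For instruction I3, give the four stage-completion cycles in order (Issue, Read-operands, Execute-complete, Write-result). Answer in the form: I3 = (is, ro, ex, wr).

t=1  issue I1 (AddU)
t=2  I1 read-ops
t=4  I1 finished on AddU
t=5  I1→R1
t=6  issue I2 (AddU)
t=7  I2 read-ops
t=9  I2 finished on AddU
t=10  I2→R3
t=11  issue I3 (AddU)
t=12  I3 read-ops; issue I4 (MulU)
t=13  I4 read-ops
t=14  I3 finished on AddU
t=15  I3→R6
t=16  I4 finished on MulU; issue I5 (IntU)
t=17  I4→R0; I5 read-ops
t=18  I5 finished on IntU
t=19  I5→R6

I3 = (11, 12, 14, 15)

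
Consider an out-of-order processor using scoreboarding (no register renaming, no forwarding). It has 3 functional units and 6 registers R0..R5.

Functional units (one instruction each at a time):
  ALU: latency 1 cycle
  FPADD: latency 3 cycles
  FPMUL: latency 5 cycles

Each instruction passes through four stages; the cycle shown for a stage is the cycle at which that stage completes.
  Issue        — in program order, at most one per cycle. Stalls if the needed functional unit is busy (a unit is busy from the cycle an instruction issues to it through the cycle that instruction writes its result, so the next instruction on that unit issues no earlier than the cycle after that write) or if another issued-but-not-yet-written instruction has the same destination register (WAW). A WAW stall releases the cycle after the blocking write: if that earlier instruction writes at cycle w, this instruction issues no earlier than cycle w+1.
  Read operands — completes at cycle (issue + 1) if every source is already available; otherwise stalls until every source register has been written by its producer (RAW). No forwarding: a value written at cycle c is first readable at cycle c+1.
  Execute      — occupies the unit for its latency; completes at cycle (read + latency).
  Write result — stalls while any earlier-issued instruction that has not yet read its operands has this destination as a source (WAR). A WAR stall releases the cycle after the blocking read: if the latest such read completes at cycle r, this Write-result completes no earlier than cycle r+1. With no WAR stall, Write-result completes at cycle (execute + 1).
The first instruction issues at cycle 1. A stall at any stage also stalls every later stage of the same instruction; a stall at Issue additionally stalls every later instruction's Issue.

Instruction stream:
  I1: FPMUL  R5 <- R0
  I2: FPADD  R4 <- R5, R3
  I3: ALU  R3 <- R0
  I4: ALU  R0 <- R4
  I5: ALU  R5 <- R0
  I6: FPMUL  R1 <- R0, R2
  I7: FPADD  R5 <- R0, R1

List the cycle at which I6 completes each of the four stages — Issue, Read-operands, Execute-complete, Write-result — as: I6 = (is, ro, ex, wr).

I6 = (18, 19, 24, 25)

c1: I1→FPMUL
c2: I1 RO | I2→FPADD
c3: I3→ALU
c4: I3 RO
c5: I3 EX
c7: I1 EX
c8: I1 WR R5
c9: I2 RO
c10: I3 WR R3
c11: I4→ALU
c12: I2 EX
c13: I2 WR R4
c14: I4 RO
c15: I4 EX
c16: I4 WR R0
c17: I5→ALU
c18: I5 RO | I6→FPMUL
c19: I5 EX | I6 RO
c20: I5 WR R5
c21: I7→FPADD
c24: I6 EX
c25: I6 WR R1
c26: I7 RO
c29: I7 EX
c30: I7 WR R5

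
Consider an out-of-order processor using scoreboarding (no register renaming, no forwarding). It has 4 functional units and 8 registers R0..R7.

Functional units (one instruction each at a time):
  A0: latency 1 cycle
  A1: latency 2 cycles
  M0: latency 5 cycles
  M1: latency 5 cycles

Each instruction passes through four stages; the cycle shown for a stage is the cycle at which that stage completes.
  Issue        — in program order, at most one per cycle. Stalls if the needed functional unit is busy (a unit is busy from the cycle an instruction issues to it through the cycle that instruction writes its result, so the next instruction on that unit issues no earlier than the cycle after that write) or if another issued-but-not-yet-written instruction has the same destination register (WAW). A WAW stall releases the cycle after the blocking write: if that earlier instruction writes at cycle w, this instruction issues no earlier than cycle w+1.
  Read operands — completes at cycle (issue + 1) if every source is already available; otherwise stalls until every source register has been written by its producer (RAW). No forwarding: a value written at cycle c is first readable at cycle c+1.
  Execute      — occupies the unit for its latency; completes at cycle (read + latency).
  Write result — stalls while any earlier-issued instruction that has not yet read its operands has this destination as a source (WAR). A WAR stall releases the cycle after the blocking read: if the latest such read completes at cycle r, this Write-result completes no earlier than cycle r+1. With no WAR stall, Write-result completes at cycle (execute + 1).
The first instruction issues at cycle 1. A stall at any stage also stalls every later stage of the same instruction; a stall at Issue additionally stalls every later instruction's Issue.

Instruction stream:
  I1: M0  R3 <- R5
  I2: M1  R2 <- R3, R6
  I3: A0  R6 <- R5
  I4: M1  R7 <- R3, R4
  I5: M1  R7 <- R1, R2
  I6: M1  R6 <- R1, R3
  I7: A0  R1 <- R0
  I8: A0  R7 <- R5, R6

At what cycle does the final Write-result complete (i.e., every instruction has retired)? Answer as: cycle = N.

1) issue 1, read 2, done 7, write 8
2) issue 2, read 9, done 14, write 15  <RAW R3: wait I1 write@8>
3) issue 3, read 4, done 5, write 10  <WAR R6: wait I2 read@9>
4) issue 16, read 17, done 22, write 23  <struct: M1 busy until I2 writes@15>
5) issue 24, read 25, done 30, write 31  <struct: M1 busy until I4 writes@23>
6) issue 32, read 33, done 38, write 39  <struct: M1 busy until I5 writes@31>
7) issue 33, read 34, done 35, write 36
8) issue 37, read 40, done 41, write 42  <struct: A0 busy until I7 writes@36 / RAW R6: wait I6 write@39>

cycle = 42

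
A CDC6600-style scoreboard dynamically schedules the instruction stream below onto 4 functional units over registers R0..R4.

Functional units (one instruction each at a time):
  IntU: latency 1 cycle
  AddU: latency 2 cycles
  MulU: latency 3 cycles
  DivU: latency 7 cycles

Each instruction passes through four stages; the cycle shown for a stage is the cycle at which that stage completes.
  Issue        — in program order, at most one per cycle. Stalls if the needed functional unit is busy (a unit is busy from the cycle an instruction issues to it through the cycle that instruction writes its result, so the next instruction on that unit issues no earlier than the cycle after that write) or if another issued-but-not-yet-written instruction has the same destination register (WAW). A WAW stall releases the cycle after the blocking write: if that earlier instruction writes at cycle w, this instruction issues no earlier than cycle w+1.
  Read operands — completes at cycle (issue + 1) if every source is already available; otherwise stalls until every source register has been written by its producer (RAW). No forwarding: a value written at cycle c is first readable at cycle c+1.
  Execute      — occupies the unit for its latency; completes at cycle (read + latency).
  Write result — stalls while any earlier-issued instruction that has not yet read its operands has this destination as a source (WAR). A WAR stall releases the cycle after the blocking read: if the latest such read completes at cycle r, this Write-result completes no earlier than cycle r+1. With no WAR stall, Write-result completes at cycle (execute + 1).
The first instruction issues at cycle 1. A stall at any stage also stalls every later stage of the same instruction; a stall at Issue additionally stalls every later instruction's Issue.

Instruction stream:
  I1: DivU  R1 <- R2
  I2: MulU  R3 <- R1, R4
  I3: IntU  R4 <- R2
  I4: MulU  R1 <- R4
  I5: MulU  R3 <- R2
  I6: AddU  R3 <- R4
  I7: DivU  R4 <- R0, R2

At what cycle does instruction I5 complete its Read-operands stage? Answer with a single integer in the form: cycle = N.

[1] issue I1 (DivU)
[2] I1 read-ops; issue I2 (MulU)
[3] issue I3 (IntU)
[4] I3 read-ops
[5] I3 finished on IntU
[9] I1 finished on DivU
[10] I1→R1
[11] I2 read-ops
[12] I3→R4
[14] I2 finished on MulU
[15] I2→R3
[16] issue I4 (MulU)
[17] I4 read-ops
[20] I4 finished on MulU
[21] I4→R1
[22] issue I5 (MulU)
[23] I5 read-ops
[26] I5 finished on MulU
[27] I5→R3
[28] issue I6 (AddU)
[29] I6 read-ops; issue I7 (DivU)
[30] I7 read-ops
[31] I6 finished on AddU
[32] I6→R3
[37] I7 finished on DivU
[38] I7→R4

cycle = 23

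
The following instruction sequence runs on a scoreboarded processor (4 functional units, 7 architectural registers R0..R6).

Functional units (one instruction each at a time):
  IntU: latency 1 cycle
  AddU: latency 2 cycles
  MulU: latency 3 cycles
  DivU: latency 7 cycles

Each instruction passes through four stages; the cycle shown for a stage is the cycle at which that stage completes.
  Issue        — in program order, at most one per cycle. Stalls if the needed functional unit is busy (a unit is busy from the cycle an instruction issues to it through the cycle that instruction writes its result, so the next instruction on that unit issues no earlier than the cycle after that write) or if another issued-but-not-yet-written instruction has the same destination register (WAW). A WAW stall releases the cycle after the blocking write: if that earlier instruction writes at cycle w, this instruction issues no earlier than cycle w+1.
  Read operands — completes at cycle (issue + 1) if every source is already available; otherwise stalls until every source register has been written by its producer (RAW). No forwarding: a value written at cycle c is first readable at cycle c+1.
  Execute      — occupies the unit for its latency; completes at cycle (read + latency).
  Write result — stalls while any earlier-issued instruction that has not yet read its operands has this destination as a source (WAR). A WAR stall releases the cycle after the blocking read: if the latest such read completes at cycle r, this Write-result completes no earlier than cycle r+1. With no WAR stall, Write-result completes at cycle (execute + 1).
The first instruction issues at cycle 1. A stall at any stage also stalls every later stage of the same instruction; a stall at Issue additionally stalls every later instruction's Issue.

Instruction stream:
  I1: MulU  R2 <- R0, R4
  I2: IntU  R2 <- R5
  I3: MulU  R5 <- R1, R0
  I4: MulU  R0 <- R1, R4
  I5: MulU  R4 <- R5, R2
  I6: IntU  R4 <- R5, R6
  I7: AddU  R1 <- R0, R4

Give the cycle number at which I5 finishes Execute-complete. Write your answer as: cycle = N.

cycle = 24

I1  is:1  ro:2  ex:5  wr:6
I2  is:7  ro:8  ex:9  wr:10  — WAW R2: wait I1 write@6
I3  is:8  ro:9  ex:12  wr:13
I4  is:14  ro:15  ex:18  wr:19  — struct: MulU busy until I3 writes@13
I5  is:20  ro:21  ex:24  wr:25  — struct: MulU busy until I4 writes@19
I6  is:26  ro:27  ex:28  wr:29  — WAW R4: wait I5 write@25
I7  is:27  ro:30  ex:32  wr:33  — RAW R4: wait I6 write@29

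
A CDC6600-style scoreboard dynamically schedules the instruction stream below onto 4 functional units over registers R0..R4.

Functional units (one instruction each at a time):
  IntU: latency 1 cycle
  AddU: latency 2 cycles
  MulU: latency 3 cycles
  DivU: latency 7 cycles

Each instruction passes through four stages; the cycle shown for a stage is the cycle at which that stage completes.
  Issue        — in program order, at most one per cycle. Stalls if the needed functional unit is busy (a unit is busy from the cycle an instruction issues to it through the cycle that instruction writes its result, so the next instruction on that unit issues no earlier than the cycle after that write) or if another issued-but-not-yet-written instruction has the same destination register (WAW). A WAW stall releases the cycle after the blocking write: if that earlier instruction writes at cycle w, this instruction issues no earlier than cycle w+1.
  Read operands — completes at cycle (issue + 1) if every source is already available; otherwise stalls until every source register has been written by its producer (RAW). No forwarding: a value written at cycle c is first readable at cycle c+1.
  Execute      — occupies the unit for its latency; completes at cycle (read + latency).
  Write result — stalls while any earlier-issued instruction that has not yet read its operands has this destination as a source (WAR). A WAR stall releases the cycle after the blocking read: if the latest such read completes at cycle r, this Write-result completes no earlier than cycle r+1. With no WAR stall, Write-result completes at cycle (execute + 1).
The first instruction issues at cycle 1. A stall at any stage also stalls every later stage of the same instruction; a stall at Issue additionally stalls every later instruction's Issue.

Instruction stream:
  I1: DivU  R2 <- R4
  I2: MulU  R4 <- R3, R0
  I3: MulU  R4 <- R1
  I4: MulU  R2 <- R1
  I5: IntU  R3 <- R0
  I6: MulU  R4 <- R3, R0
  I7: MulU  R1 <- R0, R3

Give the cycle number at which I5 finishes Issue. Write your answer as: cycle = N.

cycle = 15

[I1] 1/2/9/10
[I2] 2/3/6/7
[I3] 8/9/12/13  (struct: MulU busy until I2 writes@7)
[I4] 14/15/18/19  (struct: MulU busy until I3 writes@13)
[I5] 15/16/17/18
[I6] 20/21/24/25  (struct: MulU busy until I4 writes@19)
[I7] 26/27/30/31  (struct: MulU busy until I6 writes@25)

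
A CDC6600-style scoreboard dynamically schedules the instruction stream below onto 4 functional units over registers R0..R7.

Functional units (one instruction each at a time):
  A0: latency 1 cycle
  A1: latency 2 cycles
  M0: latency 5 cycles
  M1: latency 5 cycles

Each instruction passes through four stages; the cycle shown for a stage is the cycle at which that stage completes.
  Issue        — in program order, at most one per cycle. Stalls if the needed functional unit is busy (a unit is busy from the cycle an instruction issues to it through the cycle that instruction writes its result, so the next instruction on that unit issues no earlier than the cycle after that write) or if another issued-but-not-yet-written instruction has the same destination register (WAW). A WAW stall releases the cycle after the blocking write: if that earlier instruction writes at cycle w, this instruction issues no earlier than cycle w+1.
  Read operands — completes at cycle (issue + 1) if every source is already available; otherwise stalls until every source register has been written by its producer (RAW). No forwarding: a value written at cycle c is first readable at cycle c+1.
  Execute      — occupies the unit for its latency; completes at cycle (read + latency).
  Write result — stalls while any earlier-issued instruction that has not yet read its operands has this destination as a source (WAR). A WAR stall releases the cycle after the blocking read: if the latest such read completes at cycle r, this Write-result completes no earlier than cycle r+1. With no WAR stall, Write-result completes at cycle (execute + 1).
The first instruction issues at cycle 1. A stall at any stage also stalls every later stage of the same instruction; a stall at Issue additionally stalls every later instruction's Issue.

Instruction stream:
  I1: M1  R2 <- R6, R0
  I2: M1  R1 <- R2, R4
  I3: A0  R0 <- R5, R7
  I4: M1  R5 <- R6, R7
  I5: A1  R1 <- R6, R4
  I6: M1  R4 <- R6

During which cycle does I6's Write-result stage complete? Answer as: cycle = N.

[1] I1→M1
[2] I1 RO
[7] I1 EX
[8] I1 WR R2
[9] I2→M1
[10] I2 RO, I3→A0
[11] I3 RO
[12] I3 EX
[13] I3 WR R0
[15] I2 EX
[16] I2 WR R1
[17] I4→M1
[18] I4 RO, I5→A1
[19] I5 RO
[21] I5 EX
[22] I5 WR R1
[23] I4 EX
[24] I4 WR R5
[25] I6→M1
[26] I6 RO
[31] I6 EX
[32] I6 WR R4

cycle = 32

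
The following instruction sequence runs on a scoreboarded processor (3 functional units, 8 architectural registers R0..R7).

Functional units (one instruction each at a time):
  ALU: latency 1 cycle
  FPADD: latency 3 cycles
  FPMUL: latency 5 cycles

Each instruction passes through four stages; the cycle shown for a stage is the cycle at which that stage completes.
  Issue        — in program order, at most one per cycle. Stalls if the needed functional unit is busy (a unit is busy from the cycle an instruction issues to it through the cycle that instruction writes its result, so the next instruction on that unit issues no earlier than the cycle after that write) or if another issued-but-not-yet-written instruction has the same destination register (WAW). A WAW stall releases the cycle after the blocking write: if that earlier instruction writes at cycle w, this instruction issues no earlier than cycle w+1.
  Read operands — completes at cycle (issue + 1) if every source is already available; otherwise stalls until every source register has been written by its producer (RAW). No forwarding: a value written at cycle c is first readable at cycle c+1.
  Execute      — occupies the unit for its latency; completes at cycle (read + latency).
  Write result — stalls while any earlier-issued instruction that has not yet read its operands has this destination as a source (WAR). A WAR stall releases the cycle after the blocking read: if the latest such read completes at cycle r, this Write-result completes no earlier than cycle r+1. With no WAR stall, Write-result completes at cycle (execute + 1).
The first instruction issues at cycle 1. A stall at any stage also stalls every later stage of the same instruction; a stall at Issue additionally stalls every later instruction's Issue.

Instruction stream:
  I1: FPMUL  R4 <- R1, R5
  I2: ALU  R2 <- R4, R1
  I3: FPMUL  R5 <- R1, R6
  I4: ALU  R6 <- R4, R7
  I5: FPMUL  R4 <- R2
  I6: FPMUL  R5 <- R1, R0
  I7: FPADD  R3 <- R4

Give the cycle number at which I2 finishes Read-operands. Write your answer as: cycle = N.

I1  is:1  ro:2  ex:7  wr:8
I2  is:2  ro:9  ex:10  wr:11  — RAW R4: wait I1 write@8
I3  is:9  ro:10  ex:15  wr:16  — struct: FPMUL busy until I1 writes@8
I4  is:12  ro:13  ex:14  wr:15  — struct: ALU busy until I2 writes@11
I5  is:17  ro:18  ex:23  wr:24  — struct: FPMUL busy until I3 writes@16
I6  is:25  ro:26  ex:31  wr:32  — struct: FPMUL busy until I5 writes@24
I7  is:26  ro:27  ex:30  wr:31

cycle = 9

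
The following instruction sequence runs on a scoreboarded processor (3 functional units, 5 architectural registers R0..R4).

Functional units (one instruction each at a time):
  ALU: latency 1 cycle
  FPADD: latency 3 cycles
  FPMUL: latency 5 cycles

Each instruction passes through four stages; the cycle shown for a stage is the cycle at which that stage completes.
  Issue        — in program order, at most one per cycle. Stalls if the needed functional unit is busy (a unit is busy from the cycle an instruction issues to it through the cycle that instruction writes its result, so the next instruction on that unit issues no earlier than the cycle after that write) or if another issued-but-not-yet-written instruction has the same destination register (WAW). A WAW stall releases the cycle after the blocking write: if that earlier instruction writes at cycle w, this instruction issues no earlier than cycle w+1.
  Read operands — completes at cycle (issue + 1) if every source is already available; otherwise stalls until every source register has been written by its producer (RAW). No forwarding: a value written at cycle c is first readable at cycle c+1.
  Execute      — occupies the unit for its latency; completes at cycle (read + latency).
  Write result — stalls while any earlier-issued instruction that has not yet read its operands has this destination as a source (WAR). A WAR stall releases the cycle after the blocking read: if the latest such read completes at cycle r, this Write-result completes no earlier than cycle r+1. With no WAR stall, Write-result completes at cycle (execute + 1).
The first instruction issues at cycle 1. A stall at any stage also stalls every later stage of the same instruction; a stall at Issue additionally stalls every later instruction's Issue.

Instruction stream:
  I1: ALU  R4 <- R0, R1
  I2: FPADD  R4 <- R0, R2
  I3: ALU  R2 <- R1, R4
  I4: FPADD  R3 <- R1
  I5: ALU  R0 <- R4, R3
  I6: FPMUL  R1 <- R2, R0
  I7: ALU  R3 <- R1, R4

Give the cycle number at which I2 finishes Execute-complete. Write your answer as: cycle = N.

c1: I1 issues→ALU
c2: I1 reads
c3: I1 exec-done
c4: I1 writes R4
c5: I2 issues→FPADD
c6: I2 reads | I3 issues→ALU
c9: I2 exec-done
c10: I2 writes R4
c11: I3 reads | I4 issues→FPADD
c12: I3 exec-done | I4 reads
c13: I3 writes R2
c14: I5 issues→ALU
c15: I4 exec-done | I6 issues→FPMUL
c16: I4 writes R3
c17: I5 reads
c18: I5 exec-done
c19: I5 writes R0
c20: I6 reads | I7 issues→ALU
c25: I6 exec-done
c26: I6 writes R1
c27: I7 reads
c28: I7 exec-done
c29: I7 writes R3

cycle = 9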